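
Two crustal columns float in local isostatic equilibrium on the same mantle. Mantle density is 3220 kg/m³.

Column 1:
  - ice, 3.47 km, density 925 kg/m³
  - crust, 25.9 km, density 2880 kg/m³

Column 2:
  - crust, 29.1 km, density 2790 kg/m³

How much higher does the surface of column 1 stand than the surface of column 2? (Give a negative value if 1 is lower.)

1.32 km

For any compensation level in the mantle, the mantle terms cancel and isostasy reduces to e = (Σt_1 − Σt_2) − (Σ(ρt)_1 − Σ(ρt)_2) / ρ_m.
Σt_1 = 29.37 km; Σt_2 = 29.1 km; Σ(ρt)_1 = 77801.75; Σ(ρt)_2 = 81189 (in km·kg/m³).
e = (29.37 − 29.1) − (77801.75 − 81189) / 3220 = 1.32 km.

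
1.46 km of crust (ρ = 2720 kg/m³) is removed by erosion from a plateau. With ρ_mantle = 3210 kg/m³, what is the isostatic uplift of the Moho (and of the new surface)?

Unloading: uplift u = e ρ_c/ρ_m = 1.46 km × 2720/3210 = 1.24 km.

1.24 km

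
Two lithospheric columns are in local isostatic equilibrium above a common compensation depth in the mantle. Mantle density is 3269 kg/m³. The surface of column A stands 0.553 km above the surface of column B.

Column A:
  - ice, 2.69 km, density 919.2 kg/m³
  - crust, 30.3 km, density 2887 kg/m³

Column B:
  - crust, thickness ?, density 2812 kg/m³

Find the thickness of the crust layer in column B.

35.2 km

Take the compensation level at the base of the deeper column (depth z_c below the surface of column A) and equate Σ ρ_i t_i down to z_c; mantle fills any gap and the z_c terms cancel.
Column A: 2.69×919.2 + 30.3×2887 + (z_c − 32.99)×3269
Column B: 0.553×0 + x×2812 + (z_c − 0.553 − 0 − x)×3269
The z_c×3269 term appears on both sides and cancels. Collect the known terms of each column as K = Σ(ρt)_known − 3269 × (depth of known layers): K_A = 89948.748 − 3269×32.99 = −17895.562; K_B = 0 − 3269×(0.553 + 0) = −1807.757.
Balance: K_A = K_B − x×(3269 − 2812), so x = (K_B − K_A)/(3269 − 2812) = 16087.8/457 = 35.2 km.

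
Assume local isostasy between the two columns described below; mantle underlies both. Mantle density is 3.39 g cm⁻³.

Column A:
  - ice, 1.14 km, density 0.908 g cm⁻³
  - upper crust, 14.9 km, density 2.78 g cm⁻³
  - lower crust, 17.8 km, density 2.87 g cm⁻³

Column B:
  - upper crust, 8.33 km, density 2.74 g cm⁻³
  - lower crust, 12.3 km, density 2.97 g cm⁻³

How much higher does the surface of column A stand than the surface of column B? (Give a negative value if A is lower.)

3.13 km

For any compensation level in the mantle, the mantle terms cancel and isostasy reduces to e = (Σt_A − Σt_B) − (Σ(ρt)_A − Σ(ρt)_B) / ρ_m.
Σt_A = 33.84 km; Σt_B = 20.63 km; Σ(ρt)_A = 93.54312; Σ(ρt)_B = 59.3552 (in km·g cm⁻³).
e = (33.84 − 20.63) − (93.54312 − 59.3552) / 3.39 = 3.13 km.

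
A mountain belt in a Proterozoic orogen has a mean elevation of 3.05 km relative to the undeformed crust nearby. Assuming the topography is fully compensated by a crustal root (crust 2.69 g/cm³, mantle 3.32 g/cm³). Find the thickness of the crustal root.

Balancing pressure at the compensation depth: the weight of the topography is balanced by the buoyancy of the root, ρ_c h = (ρ_m − ρ_c) r.
r = h · ρ_c / (ρ_m − ρ_c) = 3.05 km × 2.69 / (3.32 − 2.69) = 13 km.

13 km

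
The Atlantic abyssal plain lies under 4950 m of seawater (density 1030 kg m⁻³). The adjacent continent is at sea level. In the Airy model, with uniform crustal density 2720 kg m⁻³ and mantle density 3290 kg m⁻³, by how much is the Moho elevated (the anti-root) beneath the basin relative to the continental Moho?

Equating mass per unit area of the two columns: replacing crust with seawater at the top is compensated by replacing crust with mantle at the base: d (ρ_c − ρ_w) = a (ρ_m − ρ_c).
a = d (ρ_c − ρ_w)/(ρ_m − ρ_c) = 4950 m × 1690/570 = 14700 m.

14700 m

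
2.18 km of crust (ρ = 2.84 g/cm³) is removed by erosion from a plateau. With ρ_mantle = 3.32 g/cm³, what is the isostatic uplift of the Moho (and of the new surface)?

1.86 km

Unloading: uplift u = e ρ_c/ρ_m = 2.18 km × 2.84/3.32 = 1.86 km.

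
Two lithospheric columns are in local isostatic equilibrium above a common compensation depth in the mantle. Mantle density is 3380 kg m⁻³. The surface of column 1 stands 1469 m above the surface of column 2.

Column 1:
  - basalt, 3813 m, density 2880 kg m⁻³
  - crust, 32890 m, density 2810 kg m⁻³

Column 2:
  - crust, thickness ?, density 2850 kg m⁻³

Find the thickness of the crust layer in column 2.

29600 m

Take the compensation level at the base of the deeper column (depth z_c below the surface of column 1) and equate Σ ρ_i t_i down to z_c; mantle fills any gap and the z_c terms cancel.
Column 1: 3813×2880 + 32890×2810 + (z_c − 36703)×3380
Column 2: 1469×0 + x×2850 + (z_c − 1469 − 0 − x)×3380
The z_c×3380 term appears on both sides and cancels. Collect the known terms of each column as K = Σ(ρt)_known − 3380 × (depth of known layers): K_1 = 103402340 − 3380×36703 = −20653800; K_2 = 0 − 3380×(1469 + 0) = −4965220.
Balance: K_1 = K_2 − x×(3380 − 2850), so x = (K_2 − K_1)/(3380 − 2850) = 15688600/530 = 29600 m.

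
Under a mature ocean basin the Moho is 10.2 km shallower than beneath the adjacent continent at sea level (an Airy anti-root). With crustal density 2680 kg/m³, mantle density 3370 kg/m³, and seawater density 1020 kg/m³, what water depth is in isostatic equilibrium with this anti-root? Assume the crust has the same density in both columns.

Replacing a thickness d of crust by seawater at the top must be balanced by replacing crust with mantle at the base: d (ρ_c − ρ_w) = a (ρ_m − ρ_c).
d = a (ρ_m − ρ_c)/(ρ_c − ρ_w) = 10.2 km × 690/1660 = 4.24 km.

4.24 km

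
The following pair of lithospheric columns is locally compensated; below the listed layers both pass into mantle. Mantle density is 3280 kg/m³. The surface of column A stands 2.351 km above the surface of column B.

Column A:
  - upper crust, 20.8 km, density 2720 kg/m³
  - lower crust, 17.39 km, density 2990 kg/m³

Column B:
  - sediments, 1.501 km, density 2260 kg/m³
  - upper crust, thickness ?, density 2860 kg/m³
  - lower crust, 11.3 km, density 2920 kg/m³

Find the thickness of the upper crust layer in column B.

8.05 km

Take the compensation level at the base of the deeper column (depth z_c below the surface of column A) and equate Σ ρ_i t_i down to z_c; mantle fills any gap and the z_c terms cancel.
Column A: 20.8×2720 + 17.39×2990 + (z_c − 38.19)×3280
Column B: 2.351×0 + 1.501×2260 + x×2860 + 11.3×2920 + (z_c − 2.351 − 12.801 − x)×3280
The z_c×3280 term appears on both sides and cancels. Collect the known terms of each column as K = Σ(ρt)_known − 3280 × (depth of known layers): K_A = 108572.1 − 3280×38.19 = −16691.1; K_B = 36388.26 − 3280×(2.351 + 12.801) = −13310.3.
Balance: K_A = K_B − x×(3280 − 2860), so x = (K_B − K_A)/(3280 − 2860) = 3380.8/420 = 8.05 km.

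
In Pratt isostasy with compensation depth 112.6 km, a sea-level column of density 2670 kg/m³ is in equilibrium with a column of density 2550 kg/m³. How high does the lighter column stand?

ρ_ref D = ρ (D + h) → h = D (ρ_ref − ρ)/ρ.
h = 112.6 km × (2670 − 2550)/2550 = 5.3 km.

5.3 km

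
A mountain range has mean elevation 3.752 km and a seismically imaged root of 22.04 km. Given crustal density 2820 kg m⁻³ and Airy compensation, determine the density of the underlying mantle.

Airy balance: ρ_c h = (ρ_m − ρ_c) r → ρ_m = ρ_c (1 + h/r).
ρ_m = 2820 × (1 + 3.752 km/22.04 km) = 3300 kg m⁻³.

3300 kg m⁻³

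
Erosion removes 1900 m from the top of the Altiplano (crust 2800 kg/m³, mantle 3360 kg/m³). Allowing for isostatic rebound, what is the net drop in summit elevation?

317 m

Rebound u = e ρ_c/ρ_m = 1900 m × 2800/3360 = 1583 m.
Net surface drop = e − u = 1900 m − 1583 m = e (ρ_m − ρ_c)/ρ_m = 317 m.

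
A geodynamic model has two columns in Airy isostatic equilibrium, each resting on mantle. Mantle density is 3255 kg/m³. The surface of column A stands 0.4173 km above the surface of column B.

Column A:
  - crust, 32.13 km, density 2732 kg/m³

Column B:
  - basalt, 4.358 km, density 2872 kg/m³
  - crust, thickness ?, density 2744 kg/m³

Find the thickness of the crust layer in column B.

27 km

Take the compensation level at the base of the deeper column (depth z_c below the surface of column A) and equate Σ ρ_i t_i down to z_c; mantle fills any gap and the z_c terms cancel.
Column A: 32.13×2732 + (z_c − 32.13)×3255
Column B: 0.4173×0 + 4.358×2872 + x×2744 + (z_c − 0.4173 − 4.358 − x)×3255
The z_c×3255 term appears on both sides and cancels. Collect the known terms of each column as K = Σ(ρt)_known − 3255 × (depth of known layers): K_A = 87779.16 − 3255×32.13 = −16803.99; K_B = 12516.176 − 3255×(0.4173 + 4.358) = −3027.4255.
Balance: K_A = K_B − x×(3255 − 2744), so x = (K_B − K_A)/(3255 − 2744) = 13776.6/511 = 27 km.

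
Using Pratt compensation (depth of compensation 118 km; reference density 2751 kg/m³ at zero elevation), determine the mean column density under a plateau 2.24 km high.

Pratt balance: ρ_ref D = ρ (D + h).
ρ = ρ_ref D/(D + h) = 2751 × 118 km/(118 km + 2.24 km) = 2700 kg/m³.

2700 kg/m³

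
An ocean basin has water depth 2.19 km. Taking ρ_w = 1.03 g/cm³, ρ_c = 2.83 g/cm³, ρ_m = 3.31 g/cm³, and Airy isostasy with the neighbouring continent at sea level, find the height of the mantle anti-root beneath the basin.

8.21 km

Equating mass per unit area of the two columns: replacing crust with seawater at the top is compensated by replacing crust with mantle at the base: d (ρ_c − ρ_w) = a (ρ_m − ρ_c).
a = d (ρ_c − ρ_w)/(ρ_m − ρ_c) = 2.19 km × 1.8/0.48 = 8.21 km.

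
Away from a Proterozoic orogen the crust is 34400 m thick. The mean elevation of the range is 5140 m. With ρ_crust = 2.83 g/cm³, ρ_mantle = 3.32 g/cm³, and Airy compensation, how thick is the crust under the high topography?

Root depth r = h ρ_c / (ρ_m − ρ_c) = 5140 m × 2.83 / 0.49 = 29690 m.
Total thickness = T + h + r = 34400 m + 5140 m + 29690 m = 69200 m.

69200 m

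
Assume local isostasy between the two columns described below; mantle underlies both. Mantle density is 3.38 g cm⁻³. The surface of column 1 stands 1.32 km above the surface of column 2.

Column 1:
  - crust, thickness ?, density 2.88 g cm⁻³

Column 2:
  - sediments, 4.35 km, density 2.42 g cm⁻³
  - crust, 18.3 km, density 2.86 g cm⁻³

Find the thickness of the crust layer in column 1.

Take the compensation level at the base of the deeper column (depth z_c below the surface of column 1) and equate Σ ρ_i t_i down to z_c; mantle fills any gap and the z_c terms cancel.
Column 1: x×2.88 + (z_c − 0 − x)×3.38
Column 2: 1.32×0 + 4.35×2.42 + 18.3×2.86 + (z_c − 1.32 − 22.65)×3.38
The z_c×3.38 term appears on both sides and cancels. Collect the known terms of each column as K = Σ(ρt)_known − 3.38 × (depth of known layers): K_1 = 0 − 3.38×0 = 0; K_2 = 62.865 − 3.38×(1.32 + 22.65) = −18.1536.
Balance: K_1 − x×(3.38 − 2.88) = K_2, so x = (K_1 − K_2)/(3.38 − 2.88) = 18.1536/0.5 = 36.3 km.

36.3 km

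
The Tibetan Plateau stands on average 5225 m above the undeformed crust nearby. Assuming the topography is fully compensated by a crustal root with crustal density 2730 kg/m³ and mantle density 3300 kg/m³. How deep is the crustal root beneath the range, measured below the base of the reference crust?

25000 m

Equating mass per unit area of the two columns: the weight of the topography is balanced by the buoyancy of the root, ρ_c h = (ρ_m − ρ_c) r.
r = h · ρ_c / (ρ_m − ρ_c) = 5225 m × 2730 / (3300 − 2730) = 25000 m.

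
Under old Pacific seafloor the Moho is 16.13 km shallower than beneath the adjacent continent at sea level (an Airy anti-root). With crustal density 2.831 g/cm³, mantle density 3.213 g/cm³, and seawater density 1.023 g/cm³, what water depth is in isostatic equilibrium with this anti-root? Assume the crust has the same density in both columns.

Replacing a thickness d of crust by seawater at the top must be balanced by replacing crust with mantle at the base: d (ρ_c − ρ_w) = a (ρ_m − ρ_c).
d = a (ρ_m − ρ_c)/(ρ_c − ρ_w) = 16.13 km × 0.382/1.808 = 3.41 km.

3.41 km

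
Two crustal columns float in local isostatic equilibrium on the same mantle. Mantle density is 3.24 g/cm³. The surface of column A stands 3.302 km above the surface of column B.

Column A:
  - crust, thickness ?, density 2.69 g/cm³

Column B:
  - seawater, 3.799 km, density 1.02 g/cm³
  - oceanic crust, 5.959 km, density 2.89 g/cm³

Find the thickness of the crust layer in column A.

38.6 km

Take the compensation level at the base of the deeper column (depth z_c below the surface of column A) and equate Σ ρ_i t_i down to z_c; mantle fills any gap and the z_c terms cancel.
Column A: x×2.69 + (z_c − 0 − x)×3.24
Column B: 3.302×0 + 3.799×1.02 + 5.959×2.89 + (z_c − 3.302 − 9.758)×3.24
The z_c×3.24 term appears on both sides and cancels. Collect the known terms of each column as K = Σ(ρt)_known − 3.24 × (depth of known layers): K_A = 0 − 3.24×0 = 0; K_B = 21.09649 − 3.24×(3.302 + 9.758) = −21.21791.
Balance: K_A − x×(3.24 − 2.69) = K_B, so x = (K_A − K_B)/(3.24 − 2.69) = 21.2179/0.55 = 38.6 km.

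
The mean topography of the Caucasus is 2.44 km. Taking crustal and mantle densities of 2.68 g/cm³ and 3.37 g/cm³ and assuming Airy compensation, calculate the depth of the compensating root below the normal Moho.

Isostatic balance requires: the weight of the topography is balanced by the buoyancy of the root, ρ_c h = (ρ_m − ρ_c) r.
r = h · ρ_c / (ρ_m − ρ_c) = 2.44 km × 2.68 / (3.37 − 2.68) = 9.48 km.

9.48 km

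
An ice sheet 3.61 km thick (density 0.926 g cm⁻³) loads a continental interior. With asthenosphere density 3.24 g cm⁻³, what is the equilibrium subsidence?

By Archimedes' principle applied to the lithosphere: the ice load ρ_ice t is balanced by mantle displaced below, ρ_m s.
s = t ρ_ice / ρ_m = 3.61 km × 0.926/3.24 = 1.03 km.

1.03 km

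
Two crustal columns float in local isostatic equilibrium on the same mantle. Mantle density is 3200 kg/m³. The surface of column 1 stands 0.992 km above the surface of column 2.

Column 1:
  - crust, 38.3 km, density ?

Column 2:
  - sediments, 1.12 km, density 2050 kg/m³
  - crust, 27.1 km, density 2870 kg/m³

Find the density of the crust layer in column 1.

Take the compensation level at the base of the deeper column (depth z_c below the surface of column 1) and equate Σ ρ_i t_i down to z_c; mantle fills any gap and the z_c terms cancel.
Column 1: 38.3×ρ + (z_c − 38.3)×3200
Column 2: 0.992×0 + 1.12×2050 + 27.1×2870 + (z_c − 0.992 − 28.22)×3200
The z_c×3200 term appears on both sides and cancels. Collect the known terms of each column as K = Σ(ρt)_known − 3200 × (depth of known layers): K_1 = 0 − 3200×38.3 = −122560; K_2 = 80073 − 3200×(0.992 + 28.22) = −13405.4.
Balance: K_1 + 38.3×ρ = K_2, so ρ = (K_2 − K_1)/38.3 = 109155/38.3 = 2850 kg/m³.

2850 kg/m³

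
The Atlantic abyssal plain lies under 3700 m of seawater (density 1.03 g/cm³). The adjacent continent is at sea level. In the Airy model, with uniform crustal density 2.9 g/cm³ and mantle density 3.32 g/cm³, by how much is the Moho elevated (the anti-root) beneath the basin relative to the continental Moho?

Equating mass per unit area of the two columns: replacing crust with seawater at the top is compensated by replacing crust with mantle at the base: d (ρ_c − ρ_w) = a (ρ_m − ρ_c).
a = d (ρ_c − ρ_w)/(ρ_m − ρ_c) = 3700 m × 1.87/0.42 = 16500 m.

16500 m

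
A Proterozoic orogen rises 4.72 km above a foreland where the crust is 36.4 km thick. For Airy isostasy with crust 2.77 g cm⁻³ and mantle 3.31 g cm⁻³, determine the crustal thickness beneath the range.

Root depth r = h ρ_c / (ρ_m − ρ_c) = 4.72 km × 2.77 / 0.54 = 24.21 km.
Total thickness = T + h + r = 36.4 km + 4.72 km + 24.21 km = 65.3 km.

65.3 km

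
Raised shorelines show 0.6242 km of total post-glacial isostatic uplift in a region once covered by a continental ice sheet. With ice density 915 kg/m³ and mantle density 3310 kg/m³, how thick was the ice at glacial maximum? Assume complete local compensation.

2.26 km

u = t ρ_ice/ρ_m → t = u ρ_m/ρ_ice = 0.6242 km × 3310/915 = 2.26 km.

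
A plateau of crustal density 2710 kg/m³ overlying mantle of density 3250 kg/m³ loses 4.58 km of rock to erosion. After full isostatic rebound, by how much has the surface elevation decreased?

0.761 km

Rebound u = e ρ_c/ρ_m = 4.58 km × 2710/3250 = 3.819 km.
Net surface drop = e − u = 4.58 km − 3.819 km = e (ρ_m − ρ_c)/ρ_m = 0.761 km.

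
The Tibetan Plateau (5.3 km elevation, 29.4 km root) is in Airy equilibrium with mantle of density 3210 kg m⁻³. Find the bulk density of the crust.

ρ_c h = (ρ_m − ρ_c) r → ρ_c (h + r) = ρ_m r → ρ_c = ρ_m r / (h + r).
ρ_c = 3210 × 29.4 km / (5.3 km + 29.4 km) = 2720 kg m⁻³.

2720 kg m⁻³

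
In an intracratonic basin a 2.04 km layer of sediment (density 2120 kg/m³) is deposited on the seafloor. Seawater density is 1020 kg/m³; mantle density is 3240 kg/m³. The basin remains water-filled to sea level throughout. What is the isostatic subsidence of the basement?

Submarine loading: the sediment displaces seawater, and the subsidence is in turn flooded, so s (ρ_m − ρ_w) = t (ρ_sed − ρ_w).
s = 2.04 km × (2120 − 1020) / (3240 − 1020) = 1.01 km.

1.01 km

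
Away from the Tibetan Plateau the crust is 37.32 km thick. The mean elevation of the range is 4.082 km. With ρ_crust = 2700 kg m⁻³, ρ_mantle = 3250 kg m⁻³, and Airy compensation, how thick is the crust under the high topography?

61.4 km

Root depth r = h ρ_c / (ρ_m − ρ_c) = 4.082 km × 2700 / 550 = 20.04 km.
Total thickness = T + h + r = 37.32 km + 4.082 km + 20.04 km = 61.4 km.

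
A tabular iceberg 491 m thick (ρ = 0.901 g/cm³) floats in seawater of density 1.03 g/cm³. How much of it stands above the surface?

Floating equilibrium: submerged depth d = t ρ_obj/ρ_fluid = 491 m × 0.901/1.03 = 429.5 m.
Freeboard = t − d = 491 m − 429.5 m = 61.5 m.

61.5 m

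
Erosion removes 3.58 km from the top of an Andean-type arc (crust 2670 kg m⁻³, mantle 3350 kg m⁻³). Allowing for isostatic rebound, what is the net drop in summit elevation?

Rebound u = e ρ_c/ρ_m = 3.58 km × 2670/3350 = 2.853 km.
Net surface drop = e − u = 3.58 km − 2.853 km = e (ρ_m − ρ_c)/ρ_m = 0.727 km.

0.727 km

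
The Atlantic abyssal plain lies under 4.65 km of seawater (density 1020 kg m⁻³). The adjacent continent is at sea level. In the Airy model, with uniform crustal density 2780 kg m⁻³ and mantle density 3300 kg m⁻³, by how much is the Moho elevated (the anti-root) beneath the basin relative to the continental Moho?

15.7 km

For local isostatic compensation: replacing crust with seawater at the top is compensated by replacing crust with mantle at the base: d (ρ_c − ρ_w) = a (ρ_m − ρ_c).
a = d (ρ_c − ρ_w)/(ρ_m − ρ_c) = 4.65 km × 1760/520 = 15.7 km.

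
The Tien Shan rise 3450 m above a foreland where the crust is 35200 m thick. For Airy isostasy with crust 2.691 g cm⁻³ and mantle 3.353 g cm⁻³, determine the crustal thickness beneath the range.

52700 m

Root depth r = h ρ_c / (ρ_m − ρ_c) = 3450 m × 2.691 / 0.662 = 14020 m.
Total thickness = T + h + r = 35200 m + 3450 m + 14020 m = 52700 m.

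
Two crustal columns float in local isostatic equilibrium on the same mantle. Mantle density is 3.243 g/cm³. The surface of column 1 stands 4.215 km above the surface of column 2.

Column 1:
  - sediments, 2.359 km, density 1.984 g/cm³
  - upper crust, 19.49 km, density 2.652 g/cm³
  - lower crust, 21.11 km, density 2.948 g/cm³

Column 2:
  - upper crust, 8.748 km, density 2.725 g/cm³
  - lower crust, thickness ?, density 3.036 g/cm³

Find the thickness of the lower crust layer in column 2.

Take the compensation level at the base of the deeper column (depth z_c below the surface of column 1) and equate Σ ρ_i t_i down to z_c; mantle fills any gap and the z_c terms cancel.
Column 1: 2.359×1.984 + 19.49×2.652 + 21.11×2.948 + (z_c − 42.959)×3.243
Column 2: 4.215×0 + 8.748×2.725 + x×3.036 + (z_c − 4.215 − 8.748 − x)×3.243
The z_c×3.243 term appears on both sides and cancels. Collect the known terms of each column as K = Σ(ρt)_known − 3.243 × (depth of known layers): K_1 = 118.600016 − 3.243×42.959 = −20.716021; K_2 = 23.8383 − 3.243×(4.215 + 8.748) = −18.200709.
Balance: K_1 = K_2 − x×(3.243 − 3.036), so x = (K_2 − K_1)/(3.243 − 3.036) = 2.51531/0.207 = 12.2 km.

12.2 km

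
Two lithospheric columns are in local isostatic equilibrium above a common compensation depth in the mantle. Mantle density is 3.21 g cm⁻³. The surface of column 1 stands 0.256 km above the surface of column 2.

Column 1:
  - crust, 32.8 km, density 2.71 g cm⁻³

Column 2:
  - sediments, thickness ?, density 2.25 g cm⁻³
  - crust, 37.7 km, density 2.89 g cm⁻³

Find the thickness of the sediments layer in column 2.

3.66 km

Take the compensation level at the base of the deeper column (depth z_c below the surface of column 1) and equate Σ ρ_i t_i down to z_c; mantle fills any gap and the z_c terms cancel.
Column 1: 32.8×2.71 + (z_c − 32.8)×3.21
Column 2: 0.256×0 + x×2.25 + 37.7×2.89 + (z_c − 0.256 − 37.7 − x)×3.21
The z_c×3.21 term appears on both sides and cancels. Collect the known terms of each column as K = Σ(ρt)_known − 3.21 × (depth of known layers): K_1 = 88.888 − 3.21×32.8 = −16.4; K_2 = 108.953 − 3.21×(0.256 + 37.7) = −12.88576.
Balance: K_1 = K_2 − x×(3.21 − 2.25), so x = (K_2 − K_1)/(3.21 − 2.25) = 3.51424/0.96 = 3.66 km.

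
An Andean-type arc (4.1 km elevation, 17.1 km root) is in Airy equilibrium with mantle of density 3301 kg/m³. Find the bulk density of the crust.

ρ_c h = (ρ_m − ρ_c) r → ρ_c (h + r) = ρ_m r → ρ_c = ρ_m r / (h + r).
ρ_c = 3301 × 17.1 km / (4.1 km + 17.1 km) = 2660 kg/m³.

2660 kg/m³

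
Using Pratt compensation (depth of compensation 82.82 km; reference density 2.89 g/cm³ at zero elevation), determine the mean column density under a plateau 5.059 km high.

Pratt balance: ρ_ref D = ρ (D + h).
ρ = ρ_ref D/(D + h) = 2.89 × 82.82 km/(82.82 km + 5.059 km) = 2.72 g/cm³.

2.72 g/cm³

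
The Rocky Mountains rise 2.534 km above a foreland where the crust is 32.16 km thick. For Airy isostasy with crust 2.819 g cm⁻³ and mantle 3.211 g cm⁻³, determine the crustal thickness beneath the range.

52.9 km

Root depth r = h ρ_c / (ρ_m − ρ_c) = 2.534 km × 2.819 / 0.392 = 18.22 km.
Total thickness = T + h + r = 32.16 km + 2.534 km + 18.22 km = 52.9 km.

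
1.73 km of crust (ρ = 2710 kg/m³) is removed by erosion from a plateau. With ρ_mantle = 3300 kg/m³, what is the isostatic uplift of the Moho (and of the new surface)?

1.42 km

Unloading: uplift u = e ρ_c/ρ_m = 1.73 km × 2710/3300 = 1.42 km.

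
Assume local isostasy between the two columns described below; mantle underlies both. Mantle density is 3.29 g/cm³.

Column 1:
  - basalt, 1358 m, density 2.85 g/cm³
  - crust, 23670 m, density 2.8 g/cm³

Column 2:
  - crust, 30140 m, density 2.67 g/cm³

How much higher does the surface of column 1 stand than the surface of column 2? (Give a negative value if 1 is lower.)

−1970 m

For any compensation level in the mantle, the mantle terms cancel and isostasy reduces to e = (Σt_1 − Σt_2) − (Σ(ρt)_1 − Σ(ρt)_2) / ρ_m.
Σt_1 = 25028 m; Σt_2 = 30140 m; Σ(ρt)_1 = 70146.3; Σ(ρt)_2 = 80473.8 (in m·g/cm³).
e = (25028 − 30140) − (70146.3 − 80473.8) / 3.29 = −1970 m.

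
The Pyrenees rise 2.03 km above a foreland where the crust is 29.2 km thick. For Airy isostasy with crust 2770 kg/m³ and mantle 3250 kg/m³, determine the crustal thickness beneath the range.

42.9 km

Root depth r = h ρ_c / (ρ_m − ρ_c) = 2.03 km × 2770 / 480 = 11.71 km.
Total thickness = T + h + r = 29.2 km + 2.03 km + 11.71 km = 42.9 km.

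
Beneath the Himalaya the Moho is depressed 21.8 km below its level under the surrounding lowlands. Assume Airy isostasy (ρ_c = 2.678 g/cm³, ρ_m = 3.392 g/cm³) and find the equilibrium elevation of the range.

For local isostatic compensation: ρ_c h = (ρ_m − ρ_c) r.
h = r (ρ_m − ρ_c) / ρ_c = 21.8 km × (3.392 − 2.678) / 2.678 = 5.81 km.

5.81 km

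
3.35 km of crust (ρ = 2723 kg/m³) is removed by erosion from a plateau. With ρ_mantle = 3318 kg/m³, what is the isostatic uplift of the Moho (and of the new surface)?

2.75 km

Unloading: uplift u = e ρ_c/ρ_m = 3.35 km × 2723/3318 = 2.75 km.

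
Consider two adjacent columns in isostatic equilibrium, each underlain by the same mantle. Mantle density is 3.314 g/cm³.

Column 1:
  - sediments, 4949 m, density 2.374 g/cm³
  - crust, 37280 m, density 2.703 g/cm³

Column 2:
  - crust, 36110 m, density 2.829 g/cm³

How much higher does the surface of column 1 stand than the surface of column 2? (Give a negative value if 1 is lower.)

2990 m

For any compensation level in the mantle, the mantle terms cancel and isostasy reduces to e = (Σt_1 − Σt_2) − (Σ(ρt)_1 − Σ(ρt)_2) / ρ_m.
Σt_1 = 42229 m; Σt_2 = 36110 m; Σ(ρt)_1 = 112516.766; Σ(ρt)_2 = 102155.19 (in m·g/cm³).
e = (42229 − 36110) − (112516.766 − 102155.19) / 3.314 = 2990 m.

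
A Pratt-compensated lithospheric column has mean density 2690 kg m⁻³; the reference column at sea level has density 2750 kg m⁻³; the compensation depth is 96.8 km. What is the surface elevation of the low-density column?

2.16 km

ρ_ref D = ρ (D + h) → h = D (ρ_ref − ρ)/ρ.
h = 96.8 km × (2750 − 2690)/2690 = 2.16 km.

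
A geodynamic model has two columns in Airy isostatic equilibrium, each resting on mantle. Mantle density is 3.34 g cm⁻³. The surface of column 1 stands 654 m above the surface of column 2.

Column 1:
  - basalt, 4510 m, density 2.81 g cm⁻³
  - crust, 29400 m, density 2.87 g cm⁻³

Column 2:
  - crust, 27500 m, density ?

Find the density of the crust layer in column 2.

Take the compensation level at the base of the deeper column (depth z_c below the surface of column 1) and equate Σ ρ_i t_i down to z_c; mantle fills any gap and the z_c terms cancel.
Column 1: 4510×2.81 + 29400×2.87 + (z_c − 33910)×3.34
Column 2: 654×0 + 27500×ρ + (z_c − 654 − 27500)×3.34
The z_c×3.34 term appears on both sides and cancels. Collect the known terms of each column as K = Σ(ρt)_known − 3.34 × (depth of known layers): K_1 = 97051.1 − 3.34×33910 = −16208.3; K_2 = 0 − 3.34×(654 + 27500) = −94034.36.
Balance: K_1 = K_2 + 27500×ρ, so ρ = (K_1 − K_2)/27500 = 77826.1/27500 = 2.83 g cm⁻³.

2.83 g cm⁻³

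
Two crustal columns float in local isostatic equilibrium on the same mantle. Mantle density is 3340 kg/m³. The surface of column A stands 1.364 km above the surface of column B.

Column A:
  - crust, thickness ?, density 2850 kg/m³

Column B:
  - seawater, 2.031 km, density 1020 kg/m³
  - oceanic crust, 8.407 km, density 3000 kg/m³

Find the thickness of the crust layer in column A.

Take the compensation level at the base of the deeper column (depth z_c below the surface of column A) and equate Σ ρ_i t_i down to z_c; mantle fills any gap and the z_c terms cancel.
Column A: x×2850 + (z_c − 0 − x)×3340
Column B: 1.364×0 + 2.031×1020 + 8.407×3000 + (z_c − 1.364 − 10.438)×3340
The z_c×3340 term appears on both sides and cancels. Collect the known terms of each column as K = Σ(ρt)_known − 3340 × (depth of known layers): K_A = 0 − 3340×0 = 0; K_B = 27292.62 − 3340×(1.364 + 10.438) = −12126.06.
Balance: K_A − x×(3340 − 2850) = K_B, so x = (K_A − K_B)/(3340 − 2850) = 12126.1/490 = 24.7 km.

24.7 km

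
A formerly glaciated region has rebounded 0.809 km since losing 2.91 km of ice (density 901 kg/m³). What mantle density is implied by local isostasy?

3240 kg/m³

ρ_m = ρ_ice t / u = 901 × 2.91 km/0.809 km = 3240 kg/m³.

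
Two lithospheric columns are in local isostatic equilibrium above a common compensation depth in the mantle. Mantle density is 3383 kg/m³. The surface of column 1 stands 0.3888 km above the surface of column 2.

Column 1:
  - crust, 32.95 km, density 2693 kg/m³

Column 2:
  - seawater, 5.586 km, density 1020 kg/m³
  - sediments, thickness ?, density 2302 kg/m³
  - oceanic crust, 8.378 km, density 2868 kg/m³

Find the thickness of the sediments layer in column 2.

Take the compensation level at the base of the deeper column (depth z_c below the surface of column 1) and equate Σ ρ_i t_i down to z_c; mantle fills any gap and the z_c terms cancel.
Column 1: 32.95×2693 + (z_c − 32.95)×3383
Column 2: 0.3888×0 + 5.586×1020 + x×2302 + 8.378×2868 + (z_c − 0.3888 − 13.964 − x)×3383
The z_c×3383 term appears on both sides and cancels. Collect the known terms of each column as K = Σ(ρt)_known − 3383 × (depth of known layers): K_1 = 88734.35 − 3383×32.95 = −22735.5; K_2 = 29725.824 − 3383×(0.3888 + 13.964) = −18829.6984.
Balance: K_1 = K_2 − x×(3383 − 2302), so x = (K_2 − K_1)/(3383 − 2302) = 3905.8/1081 = 3.61 km.

3.61 km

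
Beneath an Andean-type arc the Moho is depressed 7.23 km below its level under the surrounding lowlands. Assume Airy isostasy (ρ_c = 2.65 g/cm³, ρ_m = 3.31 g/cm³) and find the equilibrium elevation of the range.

By Archimedes' principle applied to the lithosphere: ρ_c h = (ρ_m − ρ_c) r.
h = r (ρ_m − ρ_c) / ρ_c = 7.23 km × (3.31 − 2.65) / 2.65 = 1.8 km.

1.8 km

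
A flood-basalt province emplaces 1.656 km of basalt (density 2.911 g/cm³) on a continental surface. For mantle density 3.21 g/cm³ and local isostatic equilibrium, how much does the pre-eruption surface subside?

1.5 km

Subaerial loading: s = t ρ_load / ρ_m.
s = 1.656 km × 2.911/3.21 = 1.5 km.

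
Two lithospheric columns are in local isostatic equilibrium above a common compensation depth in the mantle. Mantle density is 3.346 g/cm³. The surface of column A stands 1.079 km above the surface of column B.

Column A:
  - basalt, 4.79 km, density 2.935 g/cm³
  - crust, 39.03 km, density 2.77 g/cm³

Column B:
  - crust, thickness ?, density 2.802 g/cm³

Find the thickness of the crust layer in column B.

38.3 km

Take the compensation level at the base of the deeper column (depth z_c below the surface of column A) and equate Σ ρ_i t_i down to z_c; mantle fills any gap and the z_c terms cancel.
Column A: 4.79×2.935 + 39.03×2.77 + (z_c − 43.82)×3.346
Column B: 1.079×0 + x×2.802 + (z_c − 1.079 − 0 − x)×3.346
The z_c×3.346 term appears on both sides and cancels. Collect the known terms of each column as K = Σ(ρt)_known − 3.346 × (depth of known layers): K_A = 122.17175 − 3.346×43.82 = −24.44997; K_B = 0 − 3.346×(1.079 + 0) = −3.610334.
Balance: K_A = K_B − x×(3.346 − 2.802), so x = (K_B − K_A)/(3.346 − 2.802) = 20.8396/0.544 = 38.3 km.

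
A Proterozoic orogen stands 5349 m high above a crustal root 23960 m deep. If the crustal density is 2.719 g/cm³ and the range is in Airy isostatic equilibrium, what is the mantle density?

Airy balance: ρ_c h = (ρ_m − ρ_c) r → ρ_m = ρ_c (1 + h/r).
ρ_m = 2.719 × (1 + 5349 m/23960 m) = 3.33 g/cm³.

3.33 g/cm³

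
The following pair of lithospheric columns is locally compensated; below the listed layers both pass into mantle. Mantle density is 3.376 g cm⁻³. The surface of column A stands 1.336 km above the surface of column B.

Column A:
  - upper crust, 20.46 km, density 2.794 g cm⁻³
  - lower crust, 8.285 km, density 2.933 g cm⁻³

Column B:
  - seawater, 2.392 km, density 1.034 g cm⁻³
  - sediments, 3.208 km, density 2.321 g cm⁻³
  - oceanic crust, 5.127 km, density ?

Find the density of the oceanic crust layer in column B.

Take the compensation level at the base of the deeper column (depth z_c below the surface of column A) and equate Σ ρ_i t_i down to z_c; mantle fills any gap and the z_c terms cancel.
Column A: 20.46×2.794 + 8.285×2.933 + (z_c − 28.745)×3.376
Column B: 1.336×0 + 2.392×1.034 + 3.208×2.321 + 5.127×ρ + (z_c − 1.336 − 10.727)×3.376
The z_c×3.376 term appears on both sides and cancels. Collect the known terms of each column as K = Σ(ρt)_known − 3.376 × (depth of known layers): K_A = 81.465145 − 3.376×28.745 = −15.577975; K_B = 9.919096 − 3.376×(1.336 + 10.727) = −30.805592.
Balance: K_A = K_B + 5.127×ρ, so ρ = (K_A − K_B)/5.127 = 15.2276/5.127 = 2.97 g cm⁻³.

2.97 g cm⁻³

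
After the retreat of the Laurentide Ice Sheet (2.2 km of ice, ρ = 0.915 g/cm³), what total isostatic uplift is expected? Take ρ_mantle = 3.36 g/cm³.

0.599 km

Removing the load lets mantle flow back in; uplift u satisfies ρ_ice t = ρ_m u.
u = t ρ_ice/ρ_m = 2.2 km × 0.915/3.36 = 0.599 km.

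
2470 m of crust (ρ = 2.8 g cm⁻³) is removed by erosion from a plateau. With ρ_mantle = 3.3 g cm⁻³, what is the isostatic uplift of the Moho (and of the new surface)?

2100 m

Unloading: uplift u = e ρ_c/ρ_m = 2470 m × 2.8/3.3 = 2100 m.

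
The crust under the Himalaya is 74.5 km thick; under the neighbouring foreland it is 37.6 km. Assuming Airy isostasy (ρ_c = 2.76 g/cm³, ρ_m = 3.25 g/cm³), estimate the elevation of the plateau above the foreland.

5.56 km

Excess crust Δ = 74.5 km − 37.6 km = 36.9 km, split between elevation h and root r with h + r = Δ.
Airy balance ρ_c h = (ρ_m − ρ_c) r gives r = h ρ_c/(ρ_m − ρ_c), so h (1 + ρ_c/(ρ_m − ρ_c)) = Δ, i.e. h = Δ (ρ_m − ρ_c)/ρ_m.
h = 36.9 km × 0.49/3.25 = 5.56 km.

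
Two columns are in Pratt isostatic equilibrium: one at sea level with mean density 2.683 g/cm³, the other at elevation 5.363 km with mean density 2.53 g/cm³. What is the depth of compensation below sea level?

88.7 km

ρ_ref D = ρ (D + h) → D (ρ_ref − ρ) = ρ h.
D = ρ h/(ρ_ref − ρ) = 2.53 × 5.363 km/(2.683 − 2.53) = 88.7 km.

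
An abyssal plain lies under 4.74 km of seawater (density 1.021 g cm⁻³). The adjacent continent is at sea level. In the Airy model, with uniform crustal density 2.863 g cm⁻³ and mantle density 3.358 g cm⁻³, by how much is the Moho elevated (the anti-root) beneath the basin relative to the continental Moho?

Isostatic balance requires: replacing crust with seawater at the top is compensated by replacing crust with mantle at the base: d (ρ_c − ρ_w) = a (ρ_m − ρ_c).
a = d (ρ_c − ρ_w)/(ρ_m − ρ_c) = 4.74 km × 1.842/0.495 = 17.6 km.

17.6 km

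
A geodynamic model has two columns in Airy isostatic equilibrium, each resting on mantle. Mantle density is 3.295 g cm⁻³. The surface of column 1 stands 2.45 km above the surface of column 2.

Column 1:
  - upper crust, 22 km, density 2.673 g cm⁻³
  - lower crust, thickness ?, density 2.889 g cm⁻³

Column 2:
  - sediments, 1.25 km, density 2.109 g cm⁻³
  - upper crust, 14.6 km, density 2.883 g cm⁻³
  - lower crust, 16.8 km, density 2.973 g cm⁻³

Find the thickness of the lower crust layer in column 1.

18 km

Take the compensation level at the base of the deeper column (depth z_c below the surface of column 1) and equate Σ ρ_i t_i down to z_c; mantle fills any gap and the z_c terms cancel.
Column 1: 22×2.673 + x×2.889 + (z_c − 22 − x)×3.295
Column 2: 2.45×0 + 1.25×2.109 + 14.6×2.883 + 16.8×2.973 + (z_c − 2.45 − 32.65)×3.295
The z_c×3.295 term appears on both sides and cancels. Collect the known terms of each column as K = Σ(ρt)_known − 3.295 × (depth of known layers): K_1 = 58.806 − 3.295×22 = −13.684; K_2 = 94.67445 − 3.295×(2.45 + 32.65) = −20.98005.
Balance: K_1 − x×(3.295 − 2.889) = K_2, so x = (K_1 − K_2)/(3.295 − 2.889) = 7.29605/0.406 = 18 km.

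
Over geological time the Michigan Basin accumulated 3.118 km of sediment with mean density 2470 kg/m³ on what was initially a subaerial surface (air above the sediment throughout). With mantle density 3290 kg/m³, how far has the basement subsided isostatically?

2.34 km

Subaerial load: s = t ρ_sed / ρ_m = 3.118 km × 2470/3290 = 2.34 km.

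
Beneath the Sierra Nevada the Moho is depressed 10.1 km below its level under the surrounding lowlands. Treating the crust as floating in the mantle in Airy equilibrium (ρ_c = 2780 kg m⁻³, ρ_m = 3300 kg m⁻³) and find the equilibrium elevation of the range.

For local isostatic compensation: ρ_c h = (ρ_m − ρ_c) r.
h = r (ρ_m − ρ_c) / ρ_c = 10.1 km × (3300 − 2780) / 2780 = 1.89 km.

1.89 km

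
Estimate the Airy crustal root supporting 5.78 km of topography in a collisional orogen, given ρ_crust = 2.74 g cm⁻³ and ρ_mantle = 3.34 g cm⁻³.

Isostatic balance requires: the weight of the topography is balanced by the buoyancy of the root, ρ_c h = (ρ_m − ρ_c) r.
r = h · ρ_c / (ρ_m − ρ_c) = 5.78 km × 2.74 / (3.34 − 2.74) = 26.4 km.

26.4 km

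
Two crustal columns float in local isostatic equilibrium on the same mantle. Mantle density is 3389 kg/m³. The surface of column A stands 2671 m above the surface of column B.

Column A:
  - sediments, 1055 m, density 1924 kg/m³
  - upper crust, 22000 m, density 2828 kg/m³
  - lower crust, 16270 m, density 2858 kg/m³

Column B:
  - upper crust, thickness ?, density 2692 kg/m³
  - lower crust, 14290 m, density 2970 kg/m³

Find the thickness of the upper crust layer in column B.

Take the compensation level at the base of the deeper column (depth z_c below the surface of column A) and equate Σ ρ_i t_i down to z_c; mantle fills any gap and the z_c terms cancel.
Column A: 1055×1924 + 22000×2828 + 16270×2858 + (z_c − 39325)×3389
Column B: 2671×0 + x×2692 + 14290×2970 + (z_c − 2671 − 14290 − x)×3389
The z_c×3389 term appears on both sides and cancels. Collect the known terms of each column as K = Σ(ρt)_known − 3389 × (depth of known layers): K_A = 110745480 − 3389×39325 = −22526945; K_B = 42441300 − 3389×(2671 + 14290) = −15039529.
Balance: K_A = K_B − x×(3389 − 2692), so x = (K_B − K_A)/(3389 − 2692) = 7487420/697 = 10700 m.

10700 m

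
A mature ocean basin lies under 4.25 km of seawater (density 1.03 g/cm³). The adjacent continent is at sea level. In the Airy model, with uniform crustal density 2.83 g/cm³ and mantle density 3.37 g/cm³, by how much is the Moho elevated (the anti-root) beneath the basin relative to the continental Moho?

Isostatic balance requires: replacing crust with seawater at the top is compensated by replacing crust with mantle at the base: d (ρ_c − ρ_w) = a (ρ_m − ρ_c).
a = d (ρ_c − ρ_w)/(ρ_m − ρ_c) = 4.25 km × 1.8/0.54 = 14.2 km.

14.2 km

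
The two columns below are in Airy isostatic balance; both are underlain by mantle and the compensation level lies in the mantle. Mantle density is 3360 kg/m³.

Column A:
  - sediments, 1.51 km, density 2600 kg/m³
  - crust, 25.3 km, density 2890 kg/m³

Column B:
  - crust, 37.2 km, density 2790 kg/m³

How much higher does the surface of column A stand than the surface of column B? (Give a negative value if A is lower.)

−2.43 km

For any compensation level in the mantle, the mantle terms cancel and isostasy reduces to e = (Σt_A − Σt_B) − (Σ(ρt)_A − Σ(ρt)_B) / ρ_m.
Σt_A = 26.81 km; Σt_B = 37.2 km; Σ(ρt)_A = 77043; Σ(ρt)_B = 103788 (in km·kg/m³).
e = (26.81 − 37.2) − (77043 − 103788) / 3360 = −2.43 km.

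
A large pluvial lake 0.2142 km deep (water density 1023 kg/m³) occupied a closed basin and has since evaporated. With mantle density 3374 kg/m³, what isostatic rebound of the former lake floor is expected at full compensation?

0.0649 km

u = d ρ_w/ρ_m = 0.2142 km × 1023/3374 = 0.0649 km.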